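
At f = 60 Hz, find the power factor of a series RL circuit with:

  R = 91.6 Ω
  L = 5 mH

Step 1 — Angular frequency: ω = 2π·f = 2π·60 = 377 rad/s.
Step 2 — Component impedances:
  R: Z = R = 91.6 Ω
  L: Z = jωL = j·377·0.005 = 0 + j1.885 Ω
Step 3 — Series combination: Z_total = R + L = 91.6 + j1.885 Ω = 91.62∠1.2° Ω.
Step 4 — Power factor: PF = cos(φ) = Re(Z)/|Z| = 91.6/91.62 = 0.9998.
Step 5 — Type: Im(Z) = 1.885 ⇒ lagging (phase φ = 1.2°).

PF = 0.9998 (lagging, φ = 1.2°)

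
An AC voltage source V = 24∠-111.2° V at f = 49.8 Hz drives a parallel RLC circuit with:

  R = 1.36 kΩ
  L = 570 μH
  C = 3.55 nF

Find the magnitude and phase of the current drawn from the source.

Step 1 — Angular frequency: ω = 2π·f = 2π·49.8 = 312.9 rad/s.
Step 2 — Component impedances:
  R: Z = R = 1360 Ω
  L: Z = jωL = j·312.9·0.00057 = 0 + j0.1784 Ω
  C: Z = 1/(jωC) = -j/(ω·C) = 0 - j9.002e+05 Ω
Step 3 — Parallel combination: 1/Z_total = 1/R + 1/L + 1/C; Z_total = 2.339e-05 + j0.1784 Ω = 0.1784∠90.0° Ω.
Step 4 — Source phasor: V = 24∠-111.2° V = -8.679 - j22.38 V.
Step 5 — Ohm's law: I = V / Z_total = (-8.679 - j22.38) / (2.339e-05 + j0.1784) = -125.5 + j48.64 A.
Step 6 — Convert to polar: |I| = 134.6 A, ∠I = 158.8°.

I = 134.6∠158.8° A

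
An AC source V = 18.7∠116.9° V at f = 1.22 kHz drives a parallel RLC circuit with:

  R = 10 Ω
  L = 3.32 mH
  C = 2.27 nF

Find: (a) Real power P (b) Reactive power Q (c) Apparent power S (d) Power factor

Step 1 — Angular frequency: ω = 2π·f = 2π·1220 = 7665 rad/s.
Step 2 — Component impedances:
  R: Z = R = 10 Ω
  L: Z = jωL = j·7665·0.00332 = 0 + j25.45 Ω
  C: Z = 1/(jωC) = -j/(ω·C) = 0 - j5.747e+04 Ω
Step 3 — Parallel combination: 1/Z_total = 1/R + 1/L + 1/C; Z_total = 8.664 + j3.403 Ω = 9.308∠21.4° Ω.
Step 4 — Source phasor: V = 18.7∠116.9° V = -8.461 + j16.68 V.
Step 5 — Current: I = V / Z = -0.1911 + j2 A = 2.009∠95.5° A.
Step 6 — Complex power: S = V·I* = 34.97 + j13.73 VA.
Step 7 — Real power: P = Re(S) = 34.97 W.
Step 8 — Reactive power: Q = Im(S) = 13.73 VAR.
Step 9 — Apparent power: |S| = 37.57 VA.
Step 10 — Power factor: PF = P/|S| = 0.9308 (lagging).

(a) P = 34.97 W  (b) Q = 13.73 VAR  (c) S = 37.57 VA  (d) PF = 0.9308 (lagging)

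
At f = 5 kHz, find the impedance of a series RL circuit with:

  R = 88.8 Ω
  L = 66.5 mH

Step 1 — Angular frequency: ω = 2π·f = 2π·5000 = 3.142e+04 rad/s.
Step 2 — Component impedances:
  R: Z = R = 88.8 Ω
  L: Z = jωL = j·3.142e+04·0.0665 = 0 + j2089 Ω
Step 3 — Series combination: Z_total = R + L = 88.8 + j2089 Ω = 2091∠87.6° Ω.

Z = 88.8 + j2089 Ω = 2091∠87.6° Ω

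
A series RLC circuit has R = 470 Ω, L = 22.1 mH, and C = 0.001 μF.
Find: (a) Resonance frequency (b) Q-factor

Step 1 — Resonance condition Im(Z)=0 gives ω₀ = 1/√(LC).
Step 2 — ω₀ = 1/√(0.0221·1e-09) = 2.127e+05 rad/s.
Step 3 — f₀ = ω₀/(2π) = 3.386e+04 Hz.
Step 4 — Series Q: Q = ω₀L/R = 2.127e+05·0.0221/470 = 10.

(a) f₀ = 3.386e+04 Hz  (b) Q = 10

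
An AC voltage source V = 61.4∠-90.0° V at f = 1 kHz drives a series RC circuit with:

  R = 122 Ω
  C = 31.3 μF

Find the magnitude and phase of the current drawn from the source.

Step 1 — Angular frequency: ω = 2π·f = 2π·1000 = 6283 rad/s.
Step 2 — Component impedances:
  R: Z = R = 122 Ω
  C: Z = 1/(jωC) = -j/(ω·C) = 0 - j5.085 Ω
Step 3 — Series combination: Z_total = R + C = 122 - j5.085 Ω = 122.1∠-2.4° Ω.
Step 4 — Source phasor: V = 61.4∠-90.0° V = 0 - j61.4 V.
Step 5 — Ohm's law: I = V / Z_total = (0 - j61.4) / (122 - j5.085) = 0.02094 - j0.5024 A.
Step 6 — Convert to polar: |I| = 0.5028 A, ∠I = -87.6°.

I = 0.5028∠-87.6° A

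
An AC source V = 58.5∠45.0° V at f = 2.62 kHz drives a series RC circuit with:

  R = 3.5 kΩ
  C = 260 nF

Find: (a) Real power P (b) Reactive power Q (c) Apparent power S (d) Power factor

Step 1 — Angular frequency: ω = 2π·f = 2π·2620 = 1.646e+04 rad/s.
Step 2 — Component impedances:
  R: Z = R = 3500 Ω
  C: Z = 1/(jωC) = -j/(ω·C) = 0 - j233.6 Ω
Step 3 — Series combination: Z_total = R + C = 3500 - j233.6 Ω = 3508∠-3.8° Ω.
Step 4 — Source phasor: V = 58.5∠45.0° V = 41.37 + j41.37 V.
Step 5 — Current: I = V / Z = 0.01098 + j0.01255 A = 0.01668∠48.8° A.
Step 6 — Complex power: S = V·I* = 0.9734 - j0.06498 VA.
Step 7 — Real power: P = Re(S) = 0.9734 W.
Step 8 — Reactive power: Q = Im(S) = -0.06498 VAR.
Step 9 — Apparent power: |S| = 0.9756 VA.
Step 10 — Power factor: PF = P/|S| = 0.9978 (leading).

(a) P = 0.9734 W  (b) Q = -0.06498 VAR  (c) S = 0.9756 VA  (d) PF = 0.9978 (leading)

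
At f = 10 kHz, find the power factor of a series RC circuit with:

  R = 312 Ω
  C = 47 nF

Step 1 — Angular frequency: ω = 2π·f = 2π·1e+04 = 6.283e+04 rad/s.
Step 2 — Component impedances:
  R: Z = R = 312 Ω
  C: Z = 1/(jωC) = -j/(ω·C) = 0 - j338.6 Ω
Step 3 — Series combination: Z_total = R + C = 312 - j338.6 Ω = 460.4∠-47.3° Ω.
Step 4 — Power factor: PF = cos(φ) = Re(Z)/|Z| = 312/460.45 = 0.6776.
Step 5 — Type: Im(Z) = -338.6 ⇒ leading (phase φ = -47.3°).

PF = 0.6776 (leading, φ = -47.3°)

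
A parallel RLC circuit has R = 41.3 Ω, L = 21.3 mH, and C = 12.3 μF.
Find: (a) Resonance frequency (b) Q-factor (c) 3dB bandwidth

Step 1 — Resonance: ω₀ = 1/√(LC) = 1/√(0.0213·1.23e-05) = 1954 rad/s.
Step 2 — f₀ = ω₀/(2π) = 310.9 Hz.
Step 3 — Parallel Q: Q = R/(ω₀L) = 41.3/(1954·0.0213) = 0.9925.
Step 4 — Bandwidth: Δω = ω₀/Q = 1969 rad/s; BW = Δω/(2π) = 313.3 Hz.

(a) f₀ = 310.9 Hz  (b) Q = 0.9925  (c) BW = 313.3 Hz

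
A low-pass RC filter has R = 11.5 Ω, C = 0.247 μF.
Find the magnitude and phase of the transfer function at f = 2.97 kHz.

Step 1 — Angular frequency: ω = 2π·2970 = 1.866e+04 rad/s.
Step 2 — Transfer function: H(jω) = 1/(1 + jωRC).
Step 3 — Denominator: 1 + jωRC = 1 + j·1.866e+04·11.5·2.47e-07 = 1 + j0.05301.
Step 4 — H = 0.9972 - j0.05286.
Step 5 — Magnitude: |H| = 0.9986 (-0.0 dB); phase: φ = -3.0°.

|H| = 0.9986 (-0.0 dB), φ = -3.0°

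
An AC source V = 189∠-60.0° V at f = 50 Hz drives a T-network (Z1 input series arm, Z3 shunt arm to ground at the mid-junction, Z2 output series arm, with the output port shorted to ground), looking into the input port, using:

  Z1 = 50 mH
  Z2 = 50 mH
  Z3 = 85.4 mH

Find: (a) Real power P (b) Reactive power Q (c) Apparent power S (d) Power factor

Step 1 — Angular frequency: ω = 2π·f = 2π·50 = 314.2 rad/s.
Step 2 — Component impedances:
  Z1: Z = jωL = j·314.2·0.05 = 0 + j15.71 Ω
  Z2: Z = jωL = j·314.2·0.05 = 0 + j15.71 Ω
  Z3: Z = jωL = j·314.2·0.0854 = 0 + j26.83 Ω
Step 3 — With the output port shorted to ground, the output series arm Z2 runs from the junction to ground; the shunt arm Z3 also runs from the junction to ground. They appear in parallel: Z3 || Z2 = 0 + j9.907 Ω.
Step 4 — Series with input arm Z1: Z_in = Z1 + (Z3 || Z2) = 0 + j25.62 Ω = 25.62∠90.0° Ω.
Step 5 — Source phasor: V = 189∠-60.0° V = 94.5 - j163.7 V.
Step 6 — Current: I = V / Z = -6.39 - j3.689 A = 7.378∠-150.0° A.
Step 7 — Complex power: S = V·I* = 0 + j1395 VA.
Step 8 — Real power: P = Re(S) = 0 W.
Step 9 — Reactive power: Q = Im(S) = 1395 VAR.
Step 10 — Apparent power: |S| = 1395 VA.
Step 11 — Power factor: PF = P/|S| = 0 (lagging).

(a) P = 0 W  (b) Q = 1395 VAR  (c) S = 1395 VA  (d) PF = 0 (lagging)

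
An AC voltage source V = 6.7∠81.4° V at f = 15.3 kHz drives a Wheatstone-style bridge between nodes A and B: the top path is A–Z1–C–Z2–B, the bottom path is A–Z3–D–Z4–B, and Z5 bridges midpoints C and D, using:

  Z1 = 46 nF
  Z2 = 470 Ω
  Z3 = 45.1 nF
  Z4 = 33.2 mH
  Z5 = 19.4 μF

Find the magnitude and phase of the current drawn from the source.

Step 1 — Angular frequency: ω = 2π·f = 2π·1.53e+04 = 9.613e+04 rad/s.
Step 2 — Component impedances:
  Z1: Z = 1/(jωC) = -j/(ω·C) = 0 - j226.1 Ω
  Z2: Z = R = 470 Ω
  Z3: Z = 1/(jωC) = -j/(ω·C) = 0 - j230.6 Ω
  Z4: Z = jωL = j·9.613e+04·0.0332 = 0 + j3192 Ω
  Z5: Z = 1/(jωC) = -j/(ω·C) = 0 - j0.5362 Ω
Step 3 — Bridge requires nodal analysis (the Z5 bridge couples midpoints C and D, so the two paths cannot be reduced to a simple series/parallel combination). Setting node B to ground and injecting 1 A at node A, the 3-node admittance system at A, C, D solves to V_A = Z_AB = 460.1 - j46.55 Ω = 462.4∠-5.8° Ω.
Step 4 — Source phasor: V = 6.7∠81.4° V = 1.002 + j6.625 V.
Step 5 — Ohm's law: I = V / Z_total = (1.002 + j6.625) / (460.1 - j46.55) = 0.0007135 + j0.01447 A.
Step 6 — Convert to polar: |I| = 0.01449 A, ∠I = 87.2°.

I = 0.01449∠87.2° A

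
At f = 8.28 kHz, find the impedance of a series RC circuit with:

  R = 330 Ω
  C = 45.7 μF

Step 1 — Angular frequency: ω = 2π·f = 2π·8280 = 5.202e+04 rad/s.
Step 2 — Component impedances:
  R: Z = R = 330 Ω
  C: Z = 1/(jωC) = -j/(ω·C) = 0 - j0.4206 Ω
Step 3 — Series combination: Z_total = R + C = 330 - j0.4206 Ω = 330∠-0.1° Ω.

Z = 330 - j0.4206 Ω = 330∠-0.1° Ω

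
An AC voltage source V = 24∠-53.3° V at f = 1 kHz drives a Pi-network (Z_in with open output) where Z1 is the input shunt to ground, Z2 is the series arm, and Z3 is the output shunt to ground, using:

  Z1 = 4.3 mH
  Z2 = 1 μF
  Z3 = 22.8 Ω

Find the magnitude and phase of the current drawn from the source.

Step 1 — Angular frequency: ω = 2π·f = 2π·1000 = 6283 rad/s.
Step 2 — Component impedances:
  Z1: Z = jωL = j·6283·0.0043 = 0 + j27.02 Ω
  Z2: Z = 1/(jωC) = -j/(ω·C) = 0 - j159.2 Ω
  Z3: Z = R = 22.8 Ω
Step 3 — With open output, the series arm Z2 and the output shunt Z3 appear in series to ground: Z2 + Z3 = 22.8 - j159.2 Ω.
Step 4 — Parallel with input shunt Z1: Z_in = Z1 || (Z2 + Z3) = 0.9256 + j32.38 Ω = 32.4∠88.4° Ω.
Step 5 — Source phasor: V = 24∠-53.3° V = 14.34 - j19.24 V.
Step 6 — Ohm's law: I = V / Z_total = (14.34 - j19.24) / (0.9256 + j32.38) = -0.5811 - j0.4595 A.
Step 7 — Convert to polar: |I| = 0.7408 A, ∠I = -141.7°.

I = 0.7408∠-141.7° A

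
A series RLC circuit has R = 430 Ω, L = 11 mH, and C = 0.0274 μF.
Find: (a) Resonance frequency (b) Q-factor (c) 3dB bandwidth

Step 1 — Resonance condition Im(Z)=0 gives ω₀ = 1/√(LC).
Step 2 — ω₀ = 1/√(0.011·2.74e-08) = 5.76e+04 rad/s.
Step 3 — f₀ = ω₀/(2π) = 9167 Hz.
Step 4 — Series Q: Q = ω₀L/R = 5.76e+04·0.011/430 = 1.474.
Step 5 — 3dB bandwidth: Δω = ω₀/Q = 3.909e+04 rad/s; BW = Δω/(2π) = 6222 Hz.

(a) f₀ = 9167 Hz  (b) Q = 1.474  (c) BW = 6222 Hz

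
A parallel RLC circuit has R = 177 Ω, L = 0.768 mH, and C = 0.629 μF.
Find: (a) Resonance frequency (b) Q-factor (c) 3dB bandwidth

Step 1 — Resonance: ω₀ = 1/√(LC) = 1/√(0.000768·6.29e-07) = 4.55e+04 rad/s.
Step 2 — f₀ = ω₀/(2π) = 7241 Hz.
Step 3 — Parallel Q: Q = R/(ω₀L) = 177/(4.55e+04·0.000768) = 5.065.
Step 4 — Bandwidth: Δω = ω₀/Q = 8982 rad/s; BW = Δω/(2π) = 1430 Hz.

(a) f₀ = 7241 Hz  (b) Q = 5.065  (c) BW = 1430 Hz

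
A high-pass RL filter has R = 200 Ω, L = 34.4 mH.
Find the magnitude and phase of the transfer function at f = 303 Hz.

Step 1 — Angular frequency: ω = 2π·303 = 1904 rad/s.
Step 2 — Transfer function: H(jω) = jωL/(R + jωL).
Step 3 — Numerator jωL = j·65.49; denominator R + jωL = 200 + j65.49.
Step 4 — H = 0.09684 + j0.2957.
Step 5 — Magnitude: |H| = 0.3112 (-10.1 dB); phase: φ = 71.9°.

|H| = 0.3112 (-10.1 dB), φ = 71.9°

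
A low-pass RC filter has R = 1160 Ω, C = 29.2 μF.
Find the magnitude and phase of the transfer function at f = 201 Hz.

Step 1 — Angular frequency: ω = 2π·201 = 1263 rad/s.
Step 2 — Transfer function: H(jω) = 1/(1 + jωRC).
Step 3 — Denominator: 1 + jωRC = 1 + j·1263·1160·2.92e-05 = 1 + j42.78.
Step 4 — H = 0.0005462 - j0.02336.
Step 5 — Magnitude: |H| = 0.02337 (-32.6 dB); phase: φ = -88.7°.

|H| = 0.02337 (-32.6 dB), φ = -88.7°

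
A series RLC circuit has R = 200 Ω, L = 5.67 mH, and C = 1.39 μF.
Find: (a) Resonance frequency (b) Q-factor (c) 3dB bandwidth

Step 1 — Resonance: ω₀ = 1/√(LC) = 1/√(0.00567·1.39e-06) = 1.126e+04 rad/s.
Step 2 — f₀ = ω₀/(2π) = 1793 Hz.
Step 3 — Series Q: Q = ω₀L/R = 1.126e+04·0.00567/200 = 0.3193.
Step 4 — Bandwidth: Δω = ω₀/Q = 3.527e+04 rad/s; BW = Δω/(2π) = 5614 Hz.

(a) f₀ = 1793 Hz  (b) Q = 0.3193  (c) BW = 5614 Hz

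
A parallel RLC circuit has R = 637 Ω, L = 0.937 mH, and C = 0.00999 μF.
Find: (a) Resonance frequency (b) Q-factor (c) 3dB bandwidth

Step 1 — Resonance: ω₀ = 1/√(LC) = 1/√(0.000937·9.99e-09) = 3.268e+05 rad/s.
Step 2 — f₀ = ω₀/(2π) = 5.202e+04 Hz.
Step 3 — Parallel Q: Q = R/(ω₀L) = 637/(3.268e+05·0.000937) = 2.08.
Step 4 — Bandwidth: Δω = ω₀/Q = 1.571e+05 rad/s; BW = Δω/(2π) = 2.501e+04 Hz.

(a) f₀ = 5.202e+04 Hz  (b) Q = 2.08  (c) BW = 2.501e+04 Hz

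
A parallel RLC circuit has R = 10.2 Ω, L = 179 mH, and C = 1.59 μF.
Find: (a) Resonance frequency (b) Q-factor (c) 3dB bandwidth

Step 1 — Resonance: ω₀ = 1/√(LC) = 1/√(0.179·1.59e-06) = 1874 rad/s.
Step 2 — f₀ = ω₀/(2π) = 298.3 Hz.
Step 3 — Parallel Q: Q = R/(ω₀L) = 10.2/(1874·0.179) = 0.0304.
Step 4 — Bandwidth: Δω = ω₀/Q = 6.166e+04 rad/s; BW = Δω/(2π) = 9813 Hz.

(a) f₀ = 298.3 Hz  (b) Q = 0.0304  (c) BW = 9813 Hz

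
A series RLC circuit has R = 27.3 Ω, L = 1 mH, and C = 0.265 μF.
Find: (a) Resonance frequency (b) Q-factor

Step 1 — Resonance condition Im(Z)=0 gives ω₀ = 1/√(LC).
Step 2 — ω₀ = 1/√(0.001·2.65e-07) = 6.143e+04 rad/s.
Step 3 — f₀ = ω₀/(2π) = 9777 Hz.
Step 4 — Series Q: Q = ω₀L/R = 6.143e+04·0.001/27.3 = 2.25.

(a) f₀ = 9777 Hz  (b) Q = 2.25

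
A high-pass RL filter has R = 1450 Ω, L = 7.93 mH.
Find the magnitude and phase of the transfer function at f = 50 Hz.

Step 1 — Angular frequency: ω = 2π·50 = 314.2 rad/s.
Step 2 — Transfer function: H(jω) = jωL/(R + jωL).
Step 3 — Numerator jωL = j·2.491; denominator R + jωL = 1450 + j2.491.
Step 4 — H = 2.952e-06 + j0.001718.
Step 5 — Magnitude: |H| = 0.001718 (-55.3 dB); phase: φ = 89.9°.

|H| = 0.001718 (-55.3 dB), φ = 89.9°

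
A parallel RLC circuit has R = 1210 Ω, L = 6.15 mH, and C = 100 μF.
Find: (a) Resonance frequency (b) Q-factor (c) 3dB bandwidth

Step 1 — Resonance: ω₀ = 1/√(LC) = 1/√(0.00615·0.0001) = 1275 rad/s.
Step 2 — f₀ = ω₀/(2π) = 202.9 Hz.
Step 3 — Parallel Q: Q = R/(ω₀L) = 1210/(1275·0.00615) = 154.3.
Step 4 — Bandwidth: Δω = ω₀/Q = 8.264 rad/s; BW = Δω/(2π) = 1.315 Hz.

(a) f₀ = 202.9 Hz  (b) Q = 154.3  (c) BW = 1.315 Hz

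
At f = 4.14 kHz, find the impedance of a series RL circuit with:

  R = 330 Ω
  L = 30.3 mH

Step 1 — Angular frequency: ω = 2π·f = 2π·4140 = 2.601e+04 rad/s.
Step 2 — Component impedances:
  R: Z = R = 330 Ω
  L: Z = jωL = j·2.601e+04·0.0303 = 0 + j788.2 Ω
Step 3 — Series combination: Z_total = R + L = 330 + j788.2 Ω = 854.5∠67.3° Ω.

Z = 330 + j788.2 Ω = 854.5∠67.3° Ω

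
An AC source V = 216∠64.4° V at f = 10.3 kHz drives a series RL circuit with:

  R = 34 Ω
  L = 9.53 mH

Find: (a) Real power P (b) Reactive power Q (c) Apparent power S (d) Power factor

Step 1 — Angular frequency: ω = 2π·f = 2π·1.03e+04 = 6.472e+04 rad/s.
Step 2 — Component impedances:
  R: Z = R = 34 Ω
  L: Z = jωL = j·6.472e+04·0.00953 = 0 + j616.8 Ω
Step 3 — Series combination: Z_total = R + L = 34 + j616.8 Ω = 617.7∠86.8° Ω.
Step 4 — Source phasor: V = 216∠64.4° V = 93.33 + j194.8 V.
Step 5 — Current: I = V / Z = 0.3232 - j0.1335 A = 0.3497∠-22.4° A.
Step 6 — Complex power: S = V·I* = 4.158 + j75.42 VA.
Step 7 — Real power: P = Re(S) = 4.158 W.
Step 8 — Reactive power: Q = Im(S) = 75.42 VAR.
Step 9 — Apparent power: |S| = 75.53 VA.
Step 10 — Power factor: PF = P/|S| = 0.05504 (lagging).

(a) P = 4.158 W  (b) Q = 75.42 VAR  (c) S = 75.53 VA  (d) PF = 0.05504 (lagging)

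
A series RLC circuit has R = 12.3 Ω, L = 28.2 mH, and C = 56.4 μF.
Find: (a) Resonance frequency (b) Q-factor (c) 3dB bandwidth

Step 1 — Resonance: ω₀ = 1/√(LC) = 1/√(0.0282·5.64e-05) = 792.9 rad/s.
Step 2 — f₀ = ω₀/(2π) = 126.2 Hz.
Step 3 — Series Q: Q = ω₀L/R = 792.9·0.0282/12.3 = 1.818.
Step 4 — Bandwidth: Δω = ω₀/Q = 436.2 rad/s; BW = Δω/(2π) = 69.42 Hz.

(a) f₀ = 126.2 Hz  (b) Q = 1.818  (c) BW = 69.42 Hz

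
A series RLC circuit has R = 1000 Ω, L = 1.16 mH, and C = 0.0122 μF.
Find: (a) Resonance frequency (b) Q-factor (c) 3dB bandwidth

Step 1 — Resonance: ω₀ = 1/√(LC) = 1/√(0.00116·1.22e-08) = 2.658e+05 rad/s.
Step 2 — f₀ = ω₀/(2π) = 4.231e+04 Hz.
Step 3 — Series Q: Q = ω₀L/R = 2.658e+05·0.00116/1000 = 0.3084.
Step 4 — Bandwidth: Δω = ω₀/Q = 8.621e+05 rad/s; BW = Δω/(2π) = 1.372e+05 Hz.

(a) f₀ = 4.231e+04 Hz  (b) Q = 0.3084  (c) BW = 1.372e+05 Hz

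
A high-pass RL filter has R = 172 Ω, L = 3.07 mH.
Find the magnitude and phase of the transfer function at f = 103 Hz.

Step 1 — Angular frequency: ω = 2π·103 = 647.2 rad/s.
Step 2 — Transfer function: H(jω) = jωL/(R + jωL).
Step 3 — Numerator jωL = j·1.987; denominator R + jωL = 172 + j1.987.
Step 4 — H = 0.0001334 + j0.01155.
Step 5 — Magnitude: |H| = 0.01155 (-38.7 dB); phase: φ = 89.3°.

|H| = 0.01155 (-38.7 dB), φ = 89.3°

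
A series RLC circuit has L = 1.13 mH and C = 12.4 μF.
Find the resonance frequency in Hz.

Step 1 — Resonance condition Im(Z)=0 gives ω₀ = 1/√(LC).
Step 2 — ω₀ = 1/√(0.00113·1.24e-05) = 8448 rad/s.
Step 3 — f₀ = ω₀/(2π) = 1345 Hz.

f₀ = 1345 Hz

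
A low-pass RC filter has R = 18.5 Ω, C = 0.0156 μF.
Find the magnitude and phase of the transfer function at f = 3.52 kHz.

Step 1 — Angular frequency: ω = 2π·3520 = 2.212e+04 rad/s.
Step 2 — Transfer function: H(jω) = 1/(1 + jωRC).
Step 3 — Denominator: 1 + jωRC = 1 + j·2.212e+04·18.5·1.56e-08 = 1 + j0.006383.
Step 4 — H = 1 - j0.006383.
Step 5 — Magnitude: |H| = 1 (-0.0 dB); phase: φ = -0.4°.

|H| = 1 (-0.0 dB), φ = -0.4°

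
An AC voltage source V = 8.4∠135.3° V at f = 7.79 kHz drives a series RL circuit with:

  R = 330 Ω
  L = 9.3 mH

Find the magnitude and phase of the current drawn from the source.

Step 1 — Angular frequency: ω = 2π·f = 2π·7790 = 4.895e+04 rad/s.
Step 2 — Component impedances:
  R: Z = R = 330 Ω
  L: Z = jωL = j·4.895e+04·0.0093 = 0 + j455.2 Ω
Step 3 — Series combination: Z_total = R + L = 330 + j455.2 Ω = 562.2∠54.1° Ω.
Step 4 — Source phasor: V = 8.4∠135.3° V = -5.971 + j5.909 V.
Step 5 — Ohm's law: I = V / Z_total = (-5.971 + j5.909) / (330 + j455.2) = 0.002275 + j0.01477 A.
Step 6 — Convert to polar: |I| = 0.01494 A, ∠I = 81.2°.

I = 0.01494∠81.2° A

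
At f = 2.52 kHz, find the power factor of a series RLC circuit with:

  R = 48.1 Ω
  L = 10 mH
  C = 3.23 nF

Step 1 — Angular frequency: ω = 2π·f = 2π·2520 = 1.583e+04 rad/s.
Step 2 — Component impedances:
  R: Z = R = 48.1 Ω
  L: Z = jωL = j·1.583e+04·0.01 = 0 + j158.3 Ω
  C: Z = 1/(jωC) = -j/(ω·C) = 0 - j1.955e+04 Ω
Step 3 — Series combination: Z_total = R + L + C = 48.1 - j1.939e+04 Ω = 1.939e+04∠-89.9° Ω.
Step 4 — Power factor: PF = cos(φ) = Re(Z)/|Z| = 48.1/19395 = 0.00248.
Step 5 — Type: Im(Z) = -1.939e+04 ⇒ leading (phase φ = -89.9°).

PF = 0.00248 (leading, φ = -89.9°)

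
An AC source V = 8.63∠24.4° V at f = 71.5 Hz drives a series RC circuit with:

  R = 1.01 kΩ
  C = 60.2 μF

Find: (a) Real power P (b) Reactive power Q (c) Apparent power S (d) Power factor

Step 1 — Angular frequency: ω = 2π·f = 2π·71.5 = 449.2 rad/s.
Step 2 — Component impedances:
  R: Z = R = 1010 Ω
  C: Z = 1/(jωC) = -j/(ω·C) = 0 - j36.98 Ω
Step 3 — Series combination: Z_total = R + C = 1010 - j36.98 Ω = 1011∠-2.1° Ω.
Step 4 — Source phasor: V = 8.63∠24.4° V = 7.859 + j3.565 V.
Step 5 — Current: I = V / Z = 0.007642 + j0.00381 A = 0.008539∠26.5° A.
Step 6 — Complex power: S = V·I* = 0.07364 - j0.002696 VA.
Step 7 — Real power: P = Re(S) = 0.07364 W.
Step 8 — Reactive power: Q = Im(S) = -0.002696 VAR.
Step 9 — Apparent power: |S| = 0.07369 VA.
Step 10 — Power factor: PF = P/|S| = 0.9993 (leading).

(a) P = 0.07364 W  (b) Q = -0.002696 VAR  (c) S = 0.07369 VA  (d) PF = 0.9993 (leading)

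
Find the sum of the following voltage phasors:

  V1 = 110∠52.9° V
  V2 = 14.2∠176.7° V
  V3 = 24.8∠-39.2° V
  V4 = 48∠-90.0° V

Step 1 — Convert each phasor to rectangular form:
  V1 = 110·(cos(52.9°) + j·sin(52.9°)) = 66.35 + j87.73 V
  V2 = 14.2·(cos(176.7°) + j·sin(176.7°)) = -14.18 + j0.8174 V
  V3 = 24.8·(cos(-39.2°) + j·sin(-39.2°)) = 19.22 - j15.67 V
  V4 = 48·(cos(-90.0°) + j·sin(-90.0°)) = 0 - j48 V
Step 2 — Sum components: V_total = 71.4 + j24.88 V.
Step 3 — Convert to polar: |V_total| = 75.61 V, ∠V_total = 19.2°.

V_total = 75.61∠19.2° V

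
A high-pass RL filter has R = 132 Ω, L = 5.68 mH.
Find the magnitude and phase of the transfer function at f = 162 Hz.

Step 1 — Angular frequency: ω = 2π·162 = 1018 rad/s.
Step 2 — Transfer function: H(jω) = jωL/(R + jωL).
Step 3 — Numerator jωL = j·5.782; denominator R + jωL = 132 + j5.782.
Step 4 — H = 0.001915 + j0.04372.
Step 5 — Magnitude: |H| = 0.04376 (-27.2 dB); phase: φ = 87.5°.

|H| = 0.04376 (-27.2 dB), φ = 87.5°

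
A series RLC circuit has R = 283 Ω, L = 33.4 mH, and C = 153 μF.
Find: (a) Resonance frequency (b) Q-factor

Step 1 — Resonance condition Im(Z)=0 gives ω₀ = 1/√(LC).
Step 2 — ω₀ = 1/√(0.0334·0.000153) = 442.4 rad/s.
Step 3 — f₀ = ω₀/(2π) = 70.4 Hz.
Step 4 — Series Q: Q = ω₀L/R = 442.4·0.0334/283 = 0.05221.

(a) f₀ = 70.4 Hz  (b) Q = 0.05221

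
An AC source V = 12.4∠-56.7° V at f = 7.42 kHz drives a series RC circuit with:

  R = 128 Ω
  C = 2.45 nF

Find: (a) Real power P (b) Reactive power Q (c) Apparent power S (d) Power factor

Step 1 — Angular frequency: ω = 2π·f = 2π·7420 = 4.662e+04 rad/s.
Step 2 — Component impedances:
  R: Z = R = 128 Ω
  C: Z = 1/(jωC) = -j/(ω·C) = 0 - j8755 Ω
Step 3 — Series combination: Z_total = R + C = 128 - j8755 Ω = 8756∠-89.2° Ω.
Step 4 — Source phasor: V = 12.4∠-56.7° V = 6.808 - j10.36 V.
Step 5 — Current: I = V / Z = 0.001195 + j0.0007601 A = 0.001416∠32.5° A.
Step 6 — Complex power: S = V·I* = 0.0002567 - j0.01756 VA.
Step 7 — Real power: P = Re(S) = 0.0002567 W.
Step 8 — Reactive power: Q = Im(S) = -0.01756 VAR.
Step 9 — Apparent power: |S| = 0.01756 VA.
Step 10 — Power factor: PF = P/|S| = 0.01462 (leading).

(a) P = 0.0002567 W  (b) Q = -0.01756 VAR  (c) S = 0.01756 VA  (d) PF = 0.01462 (leading)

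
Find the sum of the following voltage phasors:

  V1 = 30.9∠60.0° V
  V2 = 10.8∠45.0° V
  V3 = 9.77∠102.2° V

Step 1 — Convert each phasor to rectangular form:
  V1 = 30.9·(cos(60.0°) + j·sin(60.0°)) = 15.45 + j26.76 V
  V2 = 10.8·(cos(45.0°) + j·sin(45.0°)) = 7.637 + j7.637 V
  V3 = 9.77·(cos(102.2°) + j·sin(102.2°)) = -2.065 + j9.549 V
Step 2 — Sum components: V_total = 21.02 + j43.95 V.
Step 3 — Convert to polar: |V_total| = 48.72 V, ∠V_total = 64.4°.

V_total = 48.72∠64.4° V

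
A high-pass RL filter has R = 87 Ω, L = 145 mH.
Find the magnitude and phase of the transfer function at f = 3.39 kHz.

Step 1 — Angular frequency: ω = 2π·3390 = 2.13e+04 rad/s.
Step 2 — Transfer function: H(jω) = jωL/(R + jωL).
Step 3 — Numerator jωL = j·3088; denominator R + jωL = 87 + j3088.
Step 4 — H = 0.9992 + j0.02815.
Step 5 — Magnitude: |H| = 0.9996 (-0.0 dB); phase: φ = 1.6°.

|H| = 0.9996 (-0.0 dB), φ = 1.6°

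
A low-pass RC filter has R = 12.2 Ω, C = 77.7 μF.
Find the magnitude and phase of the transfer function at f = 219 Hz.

Step 1 — Angular frequency: ω = 2π·219 = 1376 rad/s.
Step 2 — Transfer function: H(jω) = 1/(1 + jωRC).
Step 3 — Denominator: 1 + jωRC = 1 + j·1376·12.2·7.77e-05 = 1 + j1.304.
Step 4 — H = 0.3702 - j0.4829.
Step 5 — Magnitude: |H| = 0.6084 (-4.3 dB); phase: φ = -52.5°.

|H| = 0.6084 (-4.3 dB), φ = -52.5°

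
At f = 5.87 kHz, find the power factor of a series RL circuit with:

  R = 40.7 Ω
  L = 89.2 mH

Step 1 — Angular frequency: ω = 2π·f = 2π·5870 = 3.688e+04 rad/s.
Step 2 — Component impedances:
  R: Z = R = 40.7 Ω
  L: Z = jωL = j·3.688e+04·0.0892 = 0 + j3290 Ω
Step 3 — Series combination: Z_total = R + L = 40.7 + j3290 Ω = 3290∠89.3° Ω.
Step 4 — Power factor: PF = cos(φ) = Re(Z)/|Z| = 40.7/3290 = 0.01237.
Step 5 — Type: Im(Z) = 3290 ⇒ lagging (phase φ = 89.3°).

PF = 0.01237 (lagging, φ = 89.3°)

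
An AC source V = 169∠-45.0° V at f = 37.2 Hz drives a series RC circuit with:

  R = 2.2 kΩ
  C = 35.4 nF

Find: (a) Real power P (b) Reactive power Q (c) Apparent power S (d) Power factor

Step 1 — Angular frequency: ω = 2π·f = 2π·37.2 = 233.7 rad/s.
Step 2 — Component impedances:
  R: Z = R = 2200 Ω
  C: Z = 1/(jωC) = -j/(ω·C) = 0 - j1.209e+05 Ω
Step 3 — Series combination: Z_total = R + C = 2200 - j1.209e+05 Ω = 1.209e+05∠-89.0° Ω.
Step 4 — Source phasor: V = 169∠-45.0° V = 119.5 - j119.5 V.
Step 5 — Current: I = V / Z = 0.001006 + j0.0009705 A = 0.001398∠44.0° A.
Step 6 — Complex power: S = V·I* = 0.0043 - j0.2362 VA.
Step 7 — Real power: P = Re(S) = 0.0043 W.
Step 8 — Reactive power: Q = Im(S) = -0.2362 VAR.
Step 9 — Apparent power: |S| = 0.2363 VA.
Step 10 — Power factor: PF = P/|S| = 0.0182 (leading).

(a) P = 0.0043 W  (b) Q = -0.2362 VAR  (c) S = 0.2363 VA  (d) PF = 0.0182 (leading)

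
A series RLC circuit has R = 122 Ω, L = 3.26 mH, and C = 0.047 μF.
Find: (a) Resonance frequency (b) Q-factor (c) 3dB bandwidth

Step 1 — Resonance: ω₀ = 1/√(LC) = 1/√(0.00326·4.7e-08) = 8.079e+04 rad/s.
Step 2 — f₀ = ω₀/(2π) = 1.286e+04 Hz.
Step 3 — Series Q: Q = ω₀L/R = 8.079e+04·0.00326/122 = 2.159.
Step 4 — Bandwidth: Δω = ω₀/Q = 3.742e+04 rad/s; BW = Δω/(2π) = 5956 Hz.

(a) f₀ = 1.286e+04 Hz  (b) Q = 2.159  (c) BW = 5956 Hz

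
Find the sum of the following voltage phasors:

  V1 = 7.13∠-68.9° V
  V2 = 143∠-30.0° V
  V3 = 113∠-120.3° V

Step 1 — Convert each phasor to rectangular form:
  V1 = 7.13·(cos(-68.9°) + j·sin(-68.9°)) = 2.567 - j6.652 V
  V2 = 143·(cos(-30.0°) + j·sin(-30.0°)) = 123.8 - j71.5 V
  V3 = 113·(cos(-120.3°) + j·sin(-120.3°)) = -57.01 - j97.56 V
Step 2 — Sum components: V_total = 69.4 - j175.7 V.
Step 3 — Convert to polar: |V_total| = 188.9 V, ∠V_total = -68.4°.

V_total = 188.9∠-68.4° V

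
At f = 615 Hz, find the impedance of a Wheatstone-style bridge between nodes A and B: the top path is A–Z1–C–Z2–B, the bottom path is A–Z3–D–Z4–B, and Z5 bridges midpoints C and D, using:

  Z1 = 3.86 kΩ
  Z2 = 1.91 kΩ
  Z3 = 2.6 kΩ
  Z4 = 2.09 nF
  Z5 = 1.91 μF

Step 1 — Angular frequency: ω = 2π·f = 2π·615 = 3864 rad/s.
Step 2 — Component impedances:
  Z1: Z = R = 3860 Ω
  Z2: Z = R = 1910 Ω
  Z3: Z = R = 2600 Ω
  Z4: Z = 1/(jωC) = -j/(ω·C) = 0 - j1.238e+05 Ω
  Z5: Z = 1/(jωC) = -j/(ω·C) = 0 - j135.5 Ω
Step 3 — Bridge requires nodal analysis (the Z5 bridge couples midpoints C and D, so the two paths cannot be reduced to a simple series/parallel combination). Setting node B to ground and injecting 1 A at node A, the 3-node admittance system at A, C, D solves to V_A = Z_AB = 3462 - j77.74 Ω = 3462∠-1.3° Ω.

Z = 3462 - j77.74 Ω = 3462∠-1.3° Ω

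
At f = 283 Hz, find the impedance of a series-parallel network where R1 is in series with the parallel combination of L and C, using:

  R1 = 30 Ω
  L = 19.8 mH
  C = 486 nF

Step 1 — Angular frequency: ω = 2π·f = 2π·283 = 1778 rad/s.
Step 2 — Component impedances:
  R1: Z = R = 30 Ω
  L: Z = jωL = j·1778·0.0198 = 0 + j35.21 Ω
  C: Z = 1/(jωC) = -j/(ω·C) = 0 - j1157 Ω
Step 3 — Parallel branch: L || C = 1/(1/L + 1/C) = 0 + j36.31 Ω.
Step 4 — Series with R1: Z_total = R1 + (L || C) = 30 + j36.31 Ω = 47.1∠50.4° Ω.

Z = 30 + j36.31 Ω = 47.1∠50.4° Ω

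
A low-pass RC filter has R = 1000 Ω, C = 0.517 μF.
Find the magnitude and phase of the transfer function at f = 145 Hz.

Step 1 — Angular frequency: ω = 2π·145 = 911.1 rad/s.
Step 2 — Transfer function: H(jω) = 1/(1 + jωRC).
Step 3 — Denominator: 1 + jωRC = 1 + j·911.1·1000·5.17e-07 = 1 + j0.471.
Step 4 — H = 0.8184 - j0.3855.
Step 5 — Magnitude: |H| = 0.9047 (-0.9 dB); phase: φ = -25.2°.

|H| = 0.9047 (-0.9 dB), φ = -25.2°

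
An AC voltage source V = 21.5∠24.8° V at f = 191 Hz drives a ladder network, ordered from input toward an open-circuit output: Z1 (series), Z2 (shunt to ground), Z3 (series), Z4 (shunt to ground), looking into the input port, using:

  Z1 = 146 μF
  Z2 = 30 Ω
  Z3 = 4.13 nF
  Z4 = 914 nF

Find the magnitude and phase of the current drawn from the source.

Step 1 — Angular frequency: ω = 2π·f = 2π·191 = 1200 rad/s.
Step 2 — Component impedances:
  Z1: Z = 1/(jωC) = -j/(ω·C) = 0 - j5.707 Ω
  Z2: Z = R = 30 Ω
  Z3: Z = 1/(jωC) = -j/(ω·C) = 0 - j2.018e+05 Ω
  Z4: Z = 1/(jωC) = -j/(ω·C) = 0 - j911.7 Ω
Step 3 — Ladder network (open output): work backward from the far end, alternating series and parallel combinations. Z_in = 30 - j5.712 Ω = 30.54∠-10.8° Ω.
Step 4 — Source phasor: V = 21.5∠24.8° V = 19.52 + j9.018 V.
Step 5 — Ohm's law: I = V / Z_total = (19.52 + j9.018) / (30 - j5.712) = 0.5726 + j0.4096 A.
Step 6 — Convert to polar: |I| = 0.704 A, ∠I = 35.6°.

I = 0.704∠35.6° A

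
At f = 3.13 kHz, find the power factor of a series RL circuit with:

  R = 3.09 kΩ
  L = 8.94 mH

Step 1 — Angular frequency: ω = 2π·f = 2π·3130 = 1.967e+04 rad/s.
Step 2 — Component impedances:
  R: Z = R = 3090 Ω
  L: Z = jωL = j·1.967e+04·0.00894 = 0 + j175.8 Ω
Step 3 — Series combination: Z_total = R + L = 3090 + j175.8 Ω = 3095∠3.3° Ω.
Step 4 — Power factor: PF = cos(φ) = Re(Z)/|Z| = 3090/3095 = 0.9984.
Step 5 — Type: Im(Z) = 175.8 ⇒ lagging (phase φ = 3.3°).

PF = 0.9984 (lagging, φ = 3.3°)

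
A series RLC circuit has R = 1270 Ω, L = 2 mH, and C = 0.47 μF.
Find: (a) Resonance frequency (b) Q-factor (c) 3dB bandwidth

Step 1 — Resonance: ω₀ = 1/√(LC) = 1/√(0.002·4.7e-07) = 3.262e+04 rad/s.
Step 2 — f₀ = ω₀/(2π) = 5191 Hz.
Step 3 — Series Q: Q = ω₀L/R = 3.262e+04·0.002/1270 = 0.05136.
Step 4 — Bandwidth: Δω = ω₀/Q = 6.35e+05 rad/s; BW = Δω/(2π) = 1.011e+05 Hz.

(a) f₀ = 5191 Hz  (b) Q = 0.05136  (c) BW = 1.011e+05 Hz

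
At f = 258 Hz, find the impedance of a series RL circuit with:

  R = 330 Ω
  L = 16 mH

Step 1 — Angular frequency: ω = 2π·f = 2π·258 = 1621 rad/s.
Step 2 — Component impedances:
  R: Z = R = 330 Ω
  L: Z = jωL = j·1621·0.016 = 0 + j25.94 Ω
Step 3 — Series combination: Z_total = R + L = 330 + j25.94 Ω = 331∠4.5° Ω.

Z = 330 + j25.94 Ω = 331∠4.5° Ω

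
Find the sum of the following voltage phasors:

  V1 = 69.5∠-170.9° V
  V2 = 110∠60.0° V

Step 1 — Convert each phasor to rectangular form:
  V1 = 69.5·(cos(-170.9°) + j·sin(-170.9°)) = -68.63 - j10.99 V
  V2 = 110·(cos(60.0°) + j·sin(60.0°)) = 55 + j95.26 V
Step 2 — Sum components: V_total = -13.63 + j84.27 V.
Step 3 — Convert to polar: |V_total| = 85.37 V, ∠V_total = 99.2°.

V_total = 85.37∠99.2° V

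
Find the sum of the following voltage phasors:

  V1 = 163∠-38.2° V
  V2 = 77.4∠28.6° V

Step 1 — Convert each phasor to rectangular form:
  V1 = 163·(cos(-38.2°) + j·sin(-38.2°)) = 128.1 - j100.8 V
  V2 = 77.4·(cos(28.6°) + j·sin(28.6°)) = 67.96 + j37.05 V
Step 2 — Sum components: V_total = 196.1 - j63.75 V.
Step 3 — Convert to polar: |V_total| = 206.2 V, ∠V_total = -18.0°.

V_total = 206.2∠-18.0° V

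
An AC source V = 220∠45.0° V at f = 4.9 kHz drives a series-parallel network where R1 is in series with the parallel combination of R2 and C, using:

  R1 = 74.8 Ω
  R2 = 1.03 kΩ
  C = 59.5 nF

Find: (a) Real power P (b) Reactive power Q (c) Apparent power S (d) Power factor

Step 1 — Angular frequency: ω = 2π·f = 2π·4900 = 3.079e+04 rad/s.
Step 2 — Component impedances:
  R1: Z = R = 74.8 Ω
  R2: Z = R = 1030 Ω
  C: Z = 1/(jωC) = -j/(ω·C) = 0 - j545.9 Ω
Step 3 — Parallel branch: R2 || C = 1/(1/R2 + 1/C) = 225.9 - j426.2 Ω.
Step 4 — Series with R1: Z_total = R1 + (R2 || C) = 300.7 - j426.2 Ω = 521.6∠-54.8° Ω.
Step 5 — Source phasor: V = 220∠45.0° V = 155.6 + j155.6 V.
Step 6 — Current: I = V / Z = -0.07177 + j0.4157 A = 0.4218∠99.8° A.
Step 7 — Complex power: S = V·I* = 53.5 - j75.83 VA.
Step 8 — Real power: P = Re(S) = 53.5 W.
Step 9 — Reactive power: Q = Im(S) = -75.83 VAR.
Step 10 — Apparent power: |S| = 92.8 VA.
Step 11 — Power factor: PF = P/|S| = 0.5765 (leading).

(a) P = 53.5 W  (b) Q = -75.83 VAR  (c) S = 92.8 VA  (d) PF = 0.5765 (leading)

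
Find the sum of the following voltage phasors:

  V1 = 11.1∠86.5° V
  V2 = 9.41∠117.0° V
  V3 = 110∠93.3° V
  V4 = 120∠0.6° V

Step 1 — Convert each phasor to rectangular form:
  V1 = 11.1·(cos(86.5°) + j·sin(86.5°)) = 0.6776 + j11.08 V
  V2 = 9.41·(cos(117.0°) + j·sin(117.0°)) = -4.272 + j8.384 V
  V3 = 110·(cos(93.3°) + j·sin(93.3°)) = -6.332 + j109.8 V
  V4 = 120·(cos(0.6°) + j·sin(0.6°)) = 120 + j1.257 V
Step 2 — Sum components: V_total = 110.1 + j130.5 V.
Step 3 — Convert to polar: |V_total| = 170.7 V, ∠V_total = 49.9°.

V_total = 170.7∠49.9° V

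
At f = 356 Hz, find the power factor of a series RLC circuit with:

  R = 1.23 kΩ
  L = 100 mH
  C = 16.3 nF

Step 1 — Angular frequency: ω = 2π·f = 2π·356 = 2237 rad/s.
Step 2 — Component impedances:
  R: Z = R = 1230 Ω
  L: Z = jωL = j·2237·0.1 = 0 + j223.7 Ω
  C: Z = 1/(jωC) = -j/(ω·C) = 0 - j2.743e+04 Ω
Step 3 — Series combination: Z_total = R + L + C = 1230 - j2.72e+04 Ω = 2.723e+04∠-87.4° Ω.
Step 4 — Power factor: PF = cos(φ) = Re(Z)/|Z| = 1230/2.723e+04 = 0.04517.
Step 5 — Type: Im(Z) = -2.72e+04 ⇒ leading (phase φ = -87.4°).

PF = 0.04517 (leading, φ = -87.4°)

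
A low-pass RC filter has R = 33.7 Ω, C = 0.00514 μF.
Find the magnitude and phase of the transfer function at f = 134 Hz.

Step 1 — Angular frequency: ω = 2π·134 = 841.9 rad/s.
Step 2 — Transfer function: H(jω) = 1/(1 + jωRC).
Step 3 — Denominator: 1 + jωRC = 1 + j·841.9·33.7·5.14e-09 = 1 + j0.0001458.
Step 4 — H = 1 - j0.0001458.
Step 5 — Magnitude: |H| = 1 (-0.0 dB); phase: φ = -0.0°.

|H| = 1 (-0.0 dB), φ = -0.0°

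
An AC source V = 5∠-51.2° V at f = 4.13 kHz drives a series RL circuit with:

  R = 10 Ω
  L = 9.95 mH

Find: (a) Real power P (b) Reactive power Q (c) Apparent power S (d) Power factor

Step 1 — Angular frequency: ω = 2π·f = 2π·4130 = 2.595e+04 rad/s.
Step 2 — Component impedances:
  R: Z = R = 10 Ω
  L: Z = jωL = j·2.595e+04·0.00995 = 0 + j258.2 Ω
Step 3 — Series combination: Z_total = R + L = 10 + j258.2 Ω = 258.4∠87.8° Ω.
Step 4 — Source phasor: V = 5∠-51.2° V = 3.133 - j3.897 V.
Step 5 — Current: I = V / Z = -0.0146 - j0.0127 A = 0.01935∠-139.0° A.
Step 6 — Complex power: S = V·I* = 0.003744 + j0.09668 VA.
Step 7 — Real power: P = Re(S) = 0.003744 W.
Step 8 — Reactive power: Q = Im(S) = 0.09668 VAR.
Step 9 — Apparent power: |S| = 0.09675 VA.
Step 10 — Power factor: PF = P/|S| = 0.0387 (lagging).

(a) P = 0.003744 W  (b) Q = 0.09668 VAR  (c) S = 0.09675 VA  (d) PF = 0.0387 (lagging)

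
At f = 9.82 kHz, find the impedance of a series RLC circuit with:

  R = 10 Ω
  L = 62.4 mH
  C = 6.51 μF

Step 1 — Angular frequency: ω = 2π·f = 2π·9820 = 6.17e+04 rad/s.
Step 2 — Component impedances:
  R: Z = R = 10 Ω
  L: Z = jωL = j·6.17e+04·0.0624 = 0 + j3850 Ω
  C: Z = 1/(jωC) = -j/(ω·C) = 0 - j2.49 Ω
Step 3 — Series combination: Z_total = R + L + C = 10 + j3848 Ω = 3848∠89.9° Ω.

Z = 10 + j3848 Ω = 3848∠89.9° Ω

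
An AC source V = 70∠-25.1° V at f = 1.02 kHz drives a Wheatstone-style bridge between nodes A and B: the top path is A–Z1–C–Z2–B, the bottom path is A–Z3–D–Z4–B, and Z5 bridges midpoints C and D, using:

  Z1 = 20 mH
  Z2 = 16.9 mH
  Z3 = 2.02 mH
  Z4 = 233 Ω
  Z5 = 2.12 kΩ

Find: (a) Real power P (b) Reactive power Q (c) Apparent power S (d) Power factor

Step 1 — Angular frequency: ω = 2π·f = 2π·1020 = 6409 rad/s.
Step 2 — Component impedances:
  Z1: Z = jωL = j·6409·0.02 = 0 + j128.2 Ω
  Z2: Z = jωL = j·6409·0.0169 = 0 + j108.3 Ω
  Z3: Z = jωL = j·6409·0.00202 = 0 + j12.95 Ω
  Z4: Z = R = 233 Ω
  Z5: Z = R = 2120 Ω
Step 3 — Bridge requires nodal analysis (the Z5 bridge couples midpoints C and D, so the two paths cannot be reduced to a simple series/parallel combination). Setting node B to ground and injecting 1 A at node A, the 3-node admittance system at A, C, D solves to V_A = Z_AB = 111.1 + j113.3 Ω = 158.7∠45.6° Ω.
Step 4 — Source phasor: V = 70∠-25.1° V = 63.39 - j29.69 V.
Step 5 — Current: I = V / Z = 0.1461 - j0.4162 A = 0.4411∠-70.7° A.
Step 6 — Complex power: S = V·I* = 21.62 + j22.05 VA.
Step 7 — Real power: P = Re(S) = 21.62 W.
Step 8 — Reactive power: Q = Im(S) = 22.05 VAR.
Step 9 — Apparent power: |S| = 30.88 VA.
Step 10 — Power factor: PF = P/|S| = 0.7003 (lagging).

(a) P = 21.62 W  (b) Q = 22.05 VAR  (c) S = 30.88 VA  (d) PF = 0.7003 (lagging)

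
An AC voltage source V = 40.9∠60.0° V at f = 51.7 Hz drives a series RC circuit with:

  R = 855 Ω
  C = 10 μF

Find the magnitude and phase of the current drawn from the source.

Step 1 — Angular frequency: ω = 2π·f = 2π·51.7 = 324.8 rad/s.
Step 2 — Component impedances:
  R: Z = R = 855 Ω
  C: Z = 1/(jωC) = -j/(ω·C) = 0 - j307.8 Ω
Step 3 — Series combination: Z_total = R + C = 855 - j307.8 Ω = 908.7∠-19.8° Ω.
Step 4 — Source phasor: V = 40.9∠60.0° V = 20.45 + j35.42 V.
Step 5 — Ohm's law: I = V / Z_total = (20.45 + j35.42) / (855 - j307.8) = 0.007969 + j0.0443 A.
Step 6 — Convert to polar: |I| = 0.04501 A, ∠I = 79.8°.

I = 0.04501∠79.8° A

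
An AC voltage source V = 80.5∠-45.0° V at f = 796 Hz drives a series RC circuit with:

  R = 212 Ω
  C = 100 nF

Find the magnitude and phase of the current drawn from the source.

Step 1 — Angular frequency: ω = 2π·f = 2π·796 = 5001 rad/s.
Step 2 — Component impedances:
  R: Z = R = 212 Ω
  C: Z = 1/(jωC) = -j/(ω·C) = 0 - j1999 Ω
Step 3 — Series combination: Z_total = R + C = 212 - j1999 Ω = 2011∠-83.9° Ω.
Step 4 — Source phasor: V = 80.5∠-45.0° V = 56.92 - j56.92 V.
Step 5 — Ohm's law: I = V / Z_total = (56.92 - j56.92) / (212 - j1999) = 0.03114 + j0.02517 A.
Step 6 — Convert to polar: |I| = 0.04004 A, ∠I = 38.9°.

I = 0.04004∠38.9° A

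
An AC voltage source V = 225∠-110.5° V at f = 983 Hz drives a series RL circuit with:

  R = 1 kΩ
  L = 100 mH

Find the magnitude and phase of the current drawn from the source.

Step 1 — Angular frequency: ω = 2π·f = 2π·983 = 6176 rad/s.
Step 2 — Component impedances:
  R: Z = R = 1000 Ω
  L: Z = jωL = j·6176·0.1 = 0 + j617.6 Ω
Step 3 — Series combination: Z_total = R + L = 1000 + j617.6 Ω = 1175∠31.7° Ω.
Step 4 — Source phasor: V = 225∠-110.5° V = -78.8 - j210.8 V.
Step 5 — Ohm's law: I = V / Z_total = (-78.8 - j210.8) / (1000 + j617.6) = -0.1513 - j0.1173 A.
Step 6 — Convert to polar: |I| = 0.1914 A, ∠I = -142.2°.

I = 0.1914∠-142.2° A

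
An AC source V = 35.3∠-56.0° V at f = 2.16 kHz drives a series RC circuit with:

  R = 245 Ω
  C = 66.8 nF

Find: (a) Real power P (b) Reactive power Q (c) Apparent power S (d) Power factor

Step 1 — Angular frequency: ω = 2π·f = 2π·2160 = 1.357e+04 rad/s.
Step 2 — Component impedances:
  R: Z = R = 245 Ω
  C: Z = 1/(jωC) = -j/(ω·C) = 0 - j1103 Ω
Step 3 — Series combination: Z_total = R + C = 245 - j1103 Ω = 1130∠-77.5° Ω.
Step 4 — Source phasor: V = 35.3∠-56.0° V = 19.74 - j29.27 V.
Step 5 — Current: I = V / Z = 0.02907 + j0.01144 A = 0.03124∠21.5° A.
Step 6 — Complex power: S = V·I* = 0.2391 - j1.077 VA.
Step 7 — Real power: P = Re(S) = 0.2391 W.
Step 8 — Reactive power: Q = Im(S) = -1.077 VAR.
Step 9 — Apparent power: |S| = 1.103 VA.
Step 10 — Power factor: PF = P/|S| = 0.2168 (leading).

(a) P = 0.2391 W  (b) Q = -1.077 VAR  (c) S = 1.103 VA  (d) PF = 0.2168 (leading)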